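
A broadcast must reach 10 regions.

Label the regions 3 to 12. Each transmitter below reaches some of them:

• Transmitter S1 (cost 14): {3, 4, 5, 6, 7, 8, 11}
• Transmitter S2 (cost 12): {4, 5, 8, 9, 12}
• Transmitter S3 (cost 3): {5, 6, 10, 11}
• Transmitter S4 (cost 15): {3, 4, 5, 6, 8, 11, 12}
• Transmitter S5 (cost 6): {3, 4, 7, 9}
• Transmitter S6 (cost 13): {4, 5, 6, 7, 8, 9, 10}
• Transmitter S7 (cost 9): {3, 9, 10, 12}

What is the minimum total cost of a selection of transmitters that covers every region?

S2, S3, S5 together cover every region (S2 ∪ S3 ∪ S5 = {3, 4, 5, 6, 7, 8, 9, 10, 11, 12}); total cost 12 + 3 + 6 = 21.
No covering selection has total cost below 21.

21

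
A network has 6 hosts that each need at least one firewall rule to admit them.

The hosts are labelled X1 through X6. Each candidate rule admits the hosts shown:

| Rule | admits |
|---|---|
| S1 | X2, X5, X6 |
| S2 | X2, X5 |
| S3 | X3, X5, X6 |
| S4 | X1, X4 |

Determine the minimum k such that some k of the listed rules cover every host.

S2 and S3 and S4 together: S2 ∪ S3 ∪ S4 = {X1, X2, X3, X4, X5, X6} — every host is covered.
Only S4 contains X1, so S4 is forced; the remaining 4 hosts need at least 2 more rules (each remaining rule adds at most 3) — so at least 3 rules are needed, and 3 is optimal.

3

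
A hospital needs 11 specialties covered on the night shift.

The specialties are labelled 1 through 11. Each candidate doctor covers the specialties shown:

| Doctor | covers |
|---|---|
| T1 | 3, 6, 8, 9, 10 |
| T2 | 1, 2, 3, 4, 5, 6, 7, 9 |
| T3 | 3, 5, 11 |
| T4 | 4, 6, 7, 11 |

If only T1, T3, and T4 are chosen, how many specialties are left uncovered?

2

Union of T1, T3, T4 = {3, 4, 5, 6, 7, 8, 9, 10, 11}.
Not covered: 1, 2 — 2 specialties.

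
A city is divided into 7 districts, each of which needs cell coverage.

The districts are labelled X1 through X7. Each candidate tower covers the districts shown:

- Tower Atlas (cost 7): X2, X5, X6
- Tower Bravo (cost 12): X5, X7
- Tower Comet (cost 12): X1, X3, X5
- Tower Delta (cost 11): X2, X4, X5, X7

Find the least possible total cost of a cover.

30

Atlas, Comet, Delta together cover every district (Atlas ∪ Comet ∪ Delta = {X1, X2, X3, X4, X5, X6, X7}); total cost 7 + 12 + 11 = 30.
No covering selection has total cost below 30.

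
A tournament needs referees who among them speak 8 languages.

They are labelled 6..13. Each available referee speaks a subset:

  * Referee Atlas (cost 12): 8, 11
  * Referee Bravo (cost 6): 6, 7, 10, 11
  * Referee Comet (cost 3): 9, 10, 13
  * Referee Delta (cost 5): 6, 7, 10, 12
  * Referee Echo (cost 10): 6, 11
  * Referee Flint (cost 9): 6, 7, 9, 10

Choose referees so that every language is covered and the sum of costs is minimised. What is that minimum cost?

Atlas, Comet, Delta together cover every language (Atlas ∪ Comet ∪ Delta = {6, 7, 8, 9, 10, 11, 12, 13}); total cost 12 + 3 + 5 = 20.
No covering selection has total cost below 20.

20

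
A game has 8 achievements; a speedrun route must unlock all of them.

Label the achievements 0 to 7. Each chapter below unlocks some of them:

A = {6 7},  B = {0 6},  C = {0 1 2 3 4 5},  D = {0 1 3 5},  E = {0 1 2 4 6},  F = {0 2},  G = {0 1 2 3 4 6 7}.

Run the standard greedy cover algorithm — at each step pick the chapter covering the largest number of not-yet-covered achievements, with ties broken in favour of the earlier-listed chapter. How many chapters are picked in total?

2

Greedy: pick G (covers 7 new) → pick C (covers 1 new). Total picks: 2.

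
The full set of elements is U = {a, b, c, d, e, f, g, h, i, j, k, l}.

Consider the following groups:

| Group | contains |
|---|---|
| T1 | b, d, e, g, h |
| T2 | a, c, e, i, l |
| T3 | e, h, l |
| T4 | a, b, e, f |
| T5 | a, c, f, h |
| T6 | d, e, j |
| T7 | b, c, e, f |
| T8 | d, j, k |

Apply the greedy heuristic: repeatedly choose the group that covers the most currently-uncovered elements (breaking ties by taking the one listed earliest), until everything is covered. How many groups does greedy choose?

4

Greedy: pick T1 (covers 5 new) → pick T2 (covers 4 new) → pick T8 (covers 2 new) → pick T4 (covers 1 new). Total picks: 4.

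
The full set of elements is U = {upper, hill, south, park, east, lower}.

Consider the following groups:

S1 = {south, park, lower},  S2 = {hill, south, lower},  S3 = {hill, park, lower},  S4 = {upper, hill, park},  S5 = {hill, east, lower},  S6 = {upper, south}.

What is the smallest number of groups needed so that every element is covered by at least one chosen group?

S3, S5, and S6 cover everything between them: the union {upper, hill, south, park, east, lower} is all of U.
Only S5 contains east, so S5 is forced; the remaining 3 elements need at least 2 more groups (each remaining group adds at most 2) — so at least 3 groups are needed, and 3 is optimal.

3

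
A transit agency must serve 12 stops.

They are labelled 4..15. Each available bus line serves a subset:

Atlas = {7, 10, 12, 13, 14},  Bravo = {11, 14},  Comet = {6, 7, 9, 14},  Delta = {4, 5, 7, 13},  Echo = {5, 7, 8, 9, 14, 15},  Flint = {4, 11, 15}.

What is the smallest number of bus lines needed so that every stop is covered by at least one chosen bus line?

Atlas and Comet and Echo and Flint together: Atlas ∪ Comet ∪ Echo ∪ Flint = {4, 5, 6, 7, 8, 9, 10, 11, 12, 13, 14, 15} — every stop is covered.
Only Comet contains 6, so Comet is forced; the remaining 8 stops need at least 3 more bus lines (each remaining bus line adds at most 3) — so at least 4 bus lines are needed, and 4 is optimal.

4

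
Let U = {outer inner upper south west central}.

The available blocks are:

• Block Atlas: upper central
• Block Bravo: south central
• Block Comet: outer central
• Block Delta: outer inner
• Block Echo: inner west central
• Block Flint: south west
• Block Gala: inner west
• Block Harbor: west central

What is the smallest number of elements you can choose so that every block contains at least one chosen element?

3

The 3 elements {inner, south, central} hit every block.
The blocks Atlas, Delta, Flint are pairwise disjoint, so any hitting set needs a separate element for each — at least 3. Hence 3 is optimal.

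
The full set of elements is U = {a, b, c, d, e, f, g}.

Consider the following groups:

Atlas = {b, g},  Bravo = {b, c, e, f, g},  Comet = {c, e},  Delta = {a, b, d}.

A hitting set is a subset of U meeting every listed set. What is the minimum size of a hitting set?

H = {b, e} meets every group (each contains at least one member of H), and |H| = 2.
The groups Comet, Delta are pairwise disjoint, so any hitting set needs a separate element for each — at least 2. Hence 2 is optimal.

2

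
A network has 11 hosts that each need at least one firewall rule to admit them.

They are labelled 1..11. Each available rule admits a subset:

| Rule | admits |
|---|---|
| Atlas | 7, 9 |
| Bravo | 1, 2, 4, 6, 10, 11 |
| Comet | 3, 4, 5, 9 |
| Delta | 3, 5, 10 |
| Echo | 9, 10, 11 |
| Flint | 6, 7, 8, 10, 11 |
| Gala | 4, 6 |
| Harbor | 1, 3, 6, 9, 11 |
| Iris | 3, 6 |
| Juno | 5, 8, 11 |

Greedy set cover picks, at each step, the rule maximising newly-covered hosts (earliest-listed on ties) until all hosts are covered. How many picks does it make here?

Greedy: pick Bravo (covers 6 new) → pick Comet (covers 3 new) → pick Flint (covers 2 new). Total picks: 3.

3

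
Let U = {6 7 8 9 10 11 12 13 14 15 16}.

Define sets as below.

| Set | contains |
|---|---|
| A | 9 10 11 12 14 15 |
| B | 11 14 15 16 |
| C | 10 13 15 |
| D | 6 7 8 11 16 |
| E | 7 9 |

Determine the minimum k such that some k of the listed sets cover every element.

A, C, and D cover everything between them: the union {6, 7, 8, 9, 10, 11, 12, 13, 14, 15, 16} is all of U.
Only D contains 6, so D is forced; the remaining 6 elements need at least 2 more sets (each remaining set adds at most 5) — so at least 3 sets are needed, and 3 is optimal.

3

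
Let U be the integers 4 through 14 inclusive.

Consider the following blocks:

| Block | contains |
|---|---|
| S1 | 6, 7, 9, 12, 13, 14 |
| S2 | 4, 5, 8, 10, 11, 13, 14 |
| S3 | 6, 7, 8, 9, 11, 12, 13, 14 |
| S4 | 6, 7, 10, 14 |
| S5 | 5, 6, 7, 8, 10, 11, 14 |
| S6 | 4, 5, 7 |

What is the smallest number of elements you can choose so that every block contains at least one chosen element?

2

H = {7, 11} meets every block (each contains at least one member of H), and |H| = 2.
No single element lies in every block, so at least 2 are needed and 2 is optimal.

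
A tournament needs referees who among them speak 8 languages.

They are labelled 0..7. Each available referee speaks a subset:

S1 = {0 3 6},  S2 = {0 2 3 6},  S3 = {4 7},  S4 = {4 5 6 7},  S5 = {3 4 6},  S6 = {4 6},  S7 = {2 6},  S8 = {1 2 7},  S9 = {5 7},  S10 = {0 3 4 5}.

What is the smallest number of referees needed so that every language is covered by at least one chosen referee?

3

Take {S7, S8, S10}. Their union is {0, 1, 2, 3, 4, 5, 6, 7}, which is all 8 languages.
Only S8 contains 1, so S8 is forced; the remaining 5 languages need at least 2 more referees (each remaining referee adds at most 4) — so at least 3 referees are needed, and 3 is optimal.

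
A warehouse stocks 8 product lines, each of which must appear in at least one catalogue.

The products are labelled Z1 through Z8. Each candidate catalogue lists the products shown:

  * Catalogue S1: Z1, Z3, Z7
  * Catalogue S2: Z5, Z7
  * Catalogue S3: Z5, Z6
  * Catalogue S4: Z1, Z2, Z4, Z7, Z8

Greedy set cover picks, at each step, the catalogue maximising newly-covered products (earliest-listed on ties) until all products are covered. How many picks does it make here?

Greedy: pick S4 (covers 5 new) → pick S3 (covers 2 new) → pick S1 (covers 1 new). Total picks: 3.

3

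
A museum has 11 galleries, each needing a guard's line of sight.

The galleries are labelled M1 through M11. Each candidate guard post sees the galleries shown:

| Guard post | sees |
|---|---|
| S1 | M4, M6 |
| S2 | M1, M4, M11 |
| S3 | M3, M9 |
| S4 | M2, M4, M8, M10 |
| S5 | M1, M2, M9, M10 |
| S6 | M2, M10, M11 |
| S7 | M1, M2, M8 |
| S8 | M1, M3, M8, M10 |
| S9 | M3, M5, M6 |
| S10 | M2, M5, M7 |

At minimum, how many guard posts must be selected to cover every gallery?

5

Take {S1, S2, S3, S4, S10}. Their union is {M1, M2, M3, M4, M5, M6, M7, M8, M9, M10, M11}, which is all 11 galleries.
No 4 of the 10 guard posts cover everything (all 210 combinations miss at least one gallery), so 5 is optimal.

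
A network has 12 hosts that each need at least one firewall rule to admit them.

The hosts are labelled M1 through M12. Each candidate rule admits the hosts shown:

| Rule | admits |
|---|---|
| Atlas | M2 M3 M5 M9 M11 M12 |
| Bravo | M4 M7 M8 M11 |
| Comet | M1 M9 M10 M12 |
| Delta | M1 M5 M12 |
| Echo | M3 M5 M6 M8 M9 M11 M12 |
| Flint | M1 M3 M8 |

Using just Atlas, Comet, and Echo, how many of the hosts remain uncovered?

2

Union of Atlas, Comet, Echo = {M1, M2, M3, M5, M6, M8, M9, M10, M11, M12}.
Not covered: M4, M7 — 2 hosts.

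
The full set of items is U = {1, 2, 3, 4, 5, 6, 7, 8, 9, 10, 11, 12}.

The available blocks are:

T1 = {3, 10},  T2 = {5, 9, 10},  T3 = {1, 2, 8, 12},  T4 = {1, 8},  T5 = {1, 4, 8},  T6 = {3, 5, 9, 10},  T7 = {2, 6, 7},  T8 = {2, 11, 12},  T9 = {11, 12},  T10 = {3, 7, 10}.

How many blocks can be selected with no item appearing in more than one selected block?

T5, T6, T7, T9 are pairwise disjoint (T5={1,4,8}; T6={3,5,9,10}; T7={2,6,7}; T9={11,12}).
Every remaining block overlaps one of these, and no 5 of the listed blocks are pairwise disjoint, so 4 is the maximum.

4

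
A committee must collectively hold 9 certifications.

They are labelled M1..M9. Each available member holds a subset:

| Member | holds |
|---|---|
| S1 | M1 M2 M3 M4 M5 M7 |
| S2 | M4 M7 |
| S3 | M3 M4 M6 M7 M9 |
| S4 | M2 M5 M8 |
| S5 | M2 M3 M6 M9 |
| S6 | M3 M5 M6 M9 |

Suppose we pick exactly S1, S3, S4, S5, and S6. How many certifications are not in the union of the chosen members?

0

Union of S1, S3, S4, S5, S6 = {M1, M2, M3, M4, M5, M6, M7, M8, M9} — that's every certification, so 0 are uncovered.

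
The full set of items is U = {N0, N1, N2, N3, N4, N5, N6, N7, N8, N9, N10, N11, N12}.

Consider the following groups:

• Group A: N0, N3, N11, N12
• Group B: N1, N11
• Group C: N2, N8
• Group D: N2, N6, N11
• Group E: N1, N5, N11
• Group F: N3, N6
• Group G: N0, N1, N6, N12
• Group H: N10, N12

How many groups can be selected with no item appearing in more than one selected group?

C, E, F, H are pairwise disjoint (C={N2,N8}; E={N1,N5,N11}; F={N3,N6}; H={N10,N12}).
Every remaining group overlaps one of these, and no 5 of the listed groups are pairwise disjoint, so 4 is the maximum.

4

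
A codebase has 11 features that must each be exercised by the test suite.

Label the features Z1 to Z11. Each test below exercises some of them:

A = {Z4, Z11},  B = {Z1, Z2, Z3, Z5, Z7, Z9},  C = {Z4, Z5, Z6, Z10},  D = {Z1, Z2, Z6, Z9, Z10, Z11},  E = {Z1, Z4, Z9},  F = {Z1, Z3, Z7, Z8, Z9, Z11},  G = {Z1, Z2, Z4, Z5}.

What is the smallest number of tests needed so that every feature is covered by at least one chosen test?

B and C and F together: B ∪ C ∪ F = {Z1, Z2, Z3, Z4, Z5, Z6, Z7, Z8, Z9, Z10, Z11} — every feature is covered.
Only F contains Z8, so F is forced; the remaining 5 features need at least 2 more tests (each remaining test adds at most 4) — so at least 3 tests are needed, and 3 is optimal.

3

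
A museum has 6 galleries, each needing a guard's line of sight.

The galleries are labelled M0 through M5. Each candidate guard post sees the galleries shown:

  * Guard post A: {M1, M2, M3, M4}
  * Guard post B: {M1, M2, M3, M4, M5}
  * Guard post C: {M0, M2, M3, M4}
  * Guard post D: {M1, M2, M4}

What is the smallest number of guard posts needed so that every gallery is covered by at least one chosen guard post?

2

Take {B, C}. Their union is {M0, M1, M2, M3, M4, M5}, which is all 6 galleries.
No single guard post has all 6 galleries (the largest, B, has 5), so 2 is optimal.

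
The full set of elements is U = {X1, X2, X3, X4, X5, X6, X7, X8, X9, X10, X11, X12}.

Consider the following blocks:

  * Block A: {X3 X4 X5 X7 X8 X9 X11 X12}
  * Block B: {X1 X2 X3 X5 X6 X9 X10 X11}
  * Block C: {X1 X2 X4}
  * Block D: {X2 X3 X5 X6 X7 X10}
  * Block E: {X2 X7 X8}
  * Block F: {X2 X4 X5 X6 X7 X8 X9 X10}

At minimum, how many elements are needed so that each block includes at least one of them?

2

The 2 elements {X2, X11} hit every block.
No single element lies in every block, so at least 2 are needed and 2 is optimal.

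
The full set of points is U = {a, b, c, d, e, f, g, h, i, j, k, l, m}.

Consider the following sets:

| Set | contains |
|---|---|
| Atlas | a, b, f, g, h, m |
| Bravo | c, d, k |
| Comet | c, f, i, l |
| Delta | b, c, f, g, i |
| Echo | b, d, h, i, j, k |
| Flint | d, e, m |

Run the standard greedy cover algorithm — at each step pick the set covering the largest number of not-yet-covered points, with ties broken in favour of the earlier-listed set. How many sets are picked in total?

Greedy: pick Atlas (covers 6 new) → pick Echo (covers 4 new) → pick Comet (covers 2 new) → pick Flint (covers 1 new). Total picks: 4.

4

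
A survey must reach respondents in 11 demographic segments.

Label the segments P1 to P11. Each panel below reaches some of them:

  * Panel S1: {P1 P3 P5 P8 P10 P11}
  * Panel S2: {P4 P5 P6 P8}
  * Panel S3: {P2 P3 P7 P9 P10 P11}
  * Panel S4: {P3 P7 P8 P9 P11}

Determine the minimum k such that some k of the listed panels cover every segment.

3

S1 and S2 and S3 together: S1 ∪ S2 ∪ S3 = {P1, P2, P3, P4, P5, P6, P7, P8, P9, P10, P11} — every segment is covered.
Only S1 contains P1, so S1 is forced; the remaining 5 segments need at least 2 more panels (each remaining panel adds at most 3) — so at least 3 panels are needed, and 3 is optimal.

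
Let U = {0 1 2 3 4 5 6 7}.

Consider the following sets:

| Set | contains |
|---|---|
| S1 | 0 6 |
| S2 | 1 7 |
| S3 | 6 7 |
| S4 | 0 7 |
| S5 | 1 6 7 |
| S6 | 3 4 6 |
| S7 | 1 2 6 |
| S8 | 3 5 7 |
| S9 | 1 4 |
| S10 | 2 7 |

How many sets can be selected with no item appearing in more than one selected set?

3

S1, S9, S10 are pairwise disjoint (S1={0,6}; S9={1,4}; S10={2,7}).
Every remaining set overlaps one of these, and no 4 of the listed sets are pairwise disjoint, so 3 is the maximum.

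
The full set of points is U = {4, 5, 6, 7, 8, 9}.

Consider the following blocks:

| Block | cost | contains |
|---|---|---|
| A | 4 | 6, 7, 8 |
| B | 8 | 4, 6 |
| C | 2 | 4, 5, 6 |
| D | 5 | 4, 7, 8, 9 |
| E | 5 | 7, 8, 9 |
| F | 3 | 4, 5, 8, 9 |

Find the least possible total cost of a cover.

7

C, E together cover every point (C ∪ E = {4, 5, 6, 7, 8, 9}); total cost 2 + 5 = 7.
The greedy pick C, F, A costs 9; no covering selection beats 7.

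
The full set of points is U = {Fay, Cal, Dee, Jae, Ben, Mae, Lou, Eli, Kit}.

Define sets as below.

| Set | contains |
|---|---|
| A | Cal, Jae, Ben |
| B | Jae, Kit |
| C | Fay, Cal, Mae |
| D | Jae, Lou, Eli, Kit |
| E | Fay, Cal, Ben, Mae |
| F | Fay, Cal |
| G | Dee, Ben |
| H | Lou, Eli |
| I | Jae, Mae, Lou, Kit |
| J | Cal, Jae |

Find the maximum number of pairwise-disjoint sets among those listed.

B, F, G, H are pairwise disjoint (B={Jae,Kit}; F={Fay,Cal}; G={Dee,Ben}; H={Lou,Eli}).
Every remaining set overlaps one of these, and no 5 of the listed sets are pairwise disjoint, so 4 is the maximum.

4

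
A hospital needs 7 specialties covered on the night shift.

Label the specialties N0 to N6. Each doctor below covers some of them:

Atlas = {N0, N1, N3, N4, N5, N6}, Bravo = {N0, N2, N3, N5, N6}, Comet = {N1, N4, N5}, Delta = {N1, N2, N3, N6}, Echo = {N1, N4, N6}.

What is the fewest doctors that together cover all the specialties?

2

Take {Atlas, Bravo}. Their union is {N0, N1, N2, N3, N4, N5, N6}, which is all 7 specialties.
No single doctor has all 7 specialties (the largest, Atlas, has 6), so 2 is optimal.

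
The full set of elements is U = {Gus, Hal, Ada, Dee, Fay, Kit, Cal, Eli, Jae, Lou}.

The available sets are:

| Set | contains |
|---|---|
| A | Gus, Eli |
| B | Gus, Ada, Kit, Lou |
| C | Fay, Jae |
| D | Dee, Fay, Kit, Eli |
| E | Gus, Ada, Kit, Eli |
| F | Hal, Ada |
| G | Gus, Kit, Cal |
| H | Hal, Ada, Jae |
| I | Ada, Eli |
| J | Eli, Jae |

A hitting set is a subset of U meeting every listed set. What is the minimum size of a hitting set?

4

T = {Hal, Fay, Kit, Eli} meets every set (each contains at least one member of T), and |T| = 4.
No choice of 3 elements meets every set, so 4 is the minimum.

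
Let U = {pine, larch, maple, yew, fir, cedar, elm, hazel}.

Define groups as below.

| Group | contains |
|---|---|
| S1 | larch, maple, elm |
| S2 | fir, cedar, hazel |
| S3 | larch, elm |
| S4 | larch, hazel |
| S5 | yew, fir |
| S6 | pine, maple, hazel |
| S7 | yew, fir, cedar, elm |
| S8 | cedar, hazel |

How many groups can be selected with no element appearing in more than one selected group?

S1, S5, S8 are pairwise disjoint (S1={larch,maple,elm}; S5={yew,fir}; S8={cedar,hazel}).
Every remaining group overlaps one of these, and no 4 of the listed groups are pairwise disjoint, so 3 is the maximum.

3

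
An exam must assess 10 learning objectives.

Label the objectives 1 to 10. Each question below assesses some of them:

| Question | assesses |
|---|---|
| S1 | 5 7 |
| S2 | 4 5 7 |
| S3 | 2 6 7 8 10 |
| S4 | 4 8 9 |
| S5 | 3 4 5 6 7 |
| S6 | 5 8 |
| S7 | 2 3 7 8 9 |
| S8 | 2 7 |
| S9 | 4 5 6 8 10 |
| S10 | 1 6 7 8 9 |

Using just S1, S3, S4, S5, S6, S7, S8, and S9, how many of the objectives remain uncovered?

Union of S1, S3, S4, S5, S6, S7, S8, S9 = {2, 3, 4, 5, 6, 7, 8, 9, 10}.
Not covered: 1 — 1 objective.

1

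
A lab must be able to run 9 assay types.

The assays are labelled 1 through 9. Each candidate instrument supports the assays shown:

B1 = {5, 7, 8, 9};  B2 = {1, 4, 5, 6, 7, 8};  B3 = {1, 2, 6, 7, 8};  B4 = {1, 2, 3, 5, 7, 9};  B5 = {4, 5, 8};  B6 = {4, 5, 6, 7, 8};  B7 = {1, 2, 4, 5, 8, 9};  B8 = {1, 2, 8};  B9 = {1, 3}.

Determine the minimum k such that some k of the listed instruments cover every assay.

2

Take {B2, B4}. Their union is {1, 2, 3, 4, 5, 6, 7, 8, 9}, which is all 9 assays.
No single instrument has all 9 assays (the largest, B2, has 6), so 2 is optimal.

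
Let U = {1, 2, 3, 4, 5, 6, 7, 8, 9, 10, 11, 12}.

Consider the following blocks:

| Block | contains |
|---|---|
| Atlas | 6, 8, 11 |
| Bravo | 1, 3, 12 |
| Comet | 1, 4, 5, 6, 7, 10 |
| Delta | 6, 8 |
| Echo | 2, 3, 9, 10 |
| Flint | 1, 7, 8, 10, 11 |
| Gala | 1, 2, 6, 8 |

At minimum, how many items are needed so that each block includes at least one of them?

3

H = {1, 2, 8} meets every block (each contains at least one member of H), and |H| = 3.
No choice of 2 items meets every block, so 3 is the minimum.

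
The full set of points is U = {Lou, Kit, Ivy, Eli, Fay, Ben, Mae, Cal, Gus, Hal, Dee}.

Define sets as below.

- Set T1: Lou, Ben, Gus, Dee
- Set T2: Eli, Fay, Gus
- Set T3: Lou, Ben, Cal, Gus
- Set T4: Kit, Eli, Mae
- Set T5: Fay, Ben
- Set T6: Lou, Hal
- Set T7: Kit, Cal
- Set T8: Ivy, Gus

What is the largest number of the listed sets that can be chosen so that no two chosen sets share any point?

4

T5, T6, T7, T8 are pairwise disjoint (T5={Fay,Ben}; T6={Lou,Hal}; T7={Kit,Cal}; T8={Ivy,Gus}).
Every remaining set overlaps one of these, and no 5 of the listed sets are pairwise disjoint, so 4 is the maximum.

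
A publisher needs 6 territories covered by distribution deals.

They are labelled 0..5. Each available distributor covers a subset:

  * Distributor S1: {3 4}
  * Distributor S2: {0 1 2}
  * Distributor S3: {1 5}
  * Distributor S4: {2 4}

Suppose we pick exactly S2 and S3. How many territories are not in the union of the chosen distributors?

Union of S2, S3 = {0, 1, 2, 5}.
Not covered: 3, 4 — 2 territories.

2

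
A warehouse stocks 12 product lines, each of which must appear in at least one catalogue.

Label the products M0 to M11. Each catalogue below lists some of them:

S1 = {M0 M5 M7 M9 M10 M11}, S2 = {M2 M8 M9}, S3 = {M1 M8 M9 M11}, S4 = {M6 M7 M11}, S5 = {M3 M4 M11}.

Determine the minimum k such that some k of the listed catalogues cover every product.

5

Take {S1, S2, S3, S4, S5}. Their union is {M0, M1, M2, M3, M4, M5, M6, M7, M8, M9, M10, M11}, which is all 12 products.
No 4 of the 5 catalogues cover everything (all 5 combinations miss at least one product), so 5 is optimal.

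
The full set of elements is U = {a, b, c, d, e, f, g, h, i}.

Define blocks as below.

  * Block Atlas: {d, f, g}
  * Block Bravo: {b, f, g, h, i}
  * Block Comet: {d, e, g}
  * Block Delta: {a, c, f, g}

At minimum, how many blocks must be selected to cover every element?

3

Bravo and Comet and Delta together: Bravo ∪ Comet ∪ Delta = {a, b, c, d, e, f, g, h, i} — every element is covered.
Only Delta contains a, so Delta is forced; the remaining 5 elements need at least 2 more blocks (each remaining block adds at most 3) — so at least 3 blocks are needed, and 3 is optimal.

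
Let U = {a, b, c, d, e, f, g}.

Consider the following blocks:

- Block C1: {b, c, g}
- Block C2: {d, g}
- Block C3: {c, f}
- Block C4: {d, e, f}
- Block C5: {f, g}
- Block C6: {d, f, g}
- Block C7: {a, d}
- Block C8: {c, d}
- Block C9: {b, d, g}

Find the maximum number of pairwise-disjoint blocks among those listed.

2

C5, C8 are pairwise disjoint (C5={f,g}; C8={c,d}).
Every remaining block overlaps one of these, and no 3 of the listed blocks are pairwise disjoint, so 2 is the maximum.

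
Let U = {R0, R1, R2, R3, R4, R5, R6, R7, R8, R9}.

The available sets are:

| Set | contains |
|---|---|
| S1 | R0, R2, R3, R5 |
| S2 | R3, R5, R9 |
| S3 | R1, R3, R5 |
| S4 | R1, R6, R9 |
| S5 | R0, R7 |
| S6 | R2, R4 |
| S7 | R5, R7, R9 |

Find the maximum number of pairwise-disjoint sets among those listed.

3

S4, S5, S6 are pairwise disjoint (S4={R1,R6,R9}; S5={R0,R7}; S6={R2,R4}).
Every remaining set overlaps one of these, and no 4 of the listed sets are pairwise disjoint, so 3 is the maximum.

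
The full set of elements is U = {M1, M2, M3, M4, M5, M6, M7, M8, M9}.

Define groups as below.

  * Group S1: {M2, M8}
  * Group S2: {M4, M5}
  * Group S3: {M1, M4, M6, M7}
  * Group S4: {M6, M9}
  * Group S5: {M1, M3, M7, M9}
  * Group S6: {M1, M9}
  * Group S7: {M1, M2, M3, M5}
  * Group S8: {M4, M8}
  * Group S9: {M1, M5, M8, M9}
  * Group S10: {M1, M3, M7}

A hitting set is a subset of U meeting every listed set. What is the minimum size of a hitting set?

H = {M2, M3, M4, M9} meets every group (each contains at least one member of H), and |H| = 4.
The groups S1, S2, S4, S10 are pairwise disjoint, so any hitting set needs a separate element for each — at least 4. Hence 4 is optimal.

4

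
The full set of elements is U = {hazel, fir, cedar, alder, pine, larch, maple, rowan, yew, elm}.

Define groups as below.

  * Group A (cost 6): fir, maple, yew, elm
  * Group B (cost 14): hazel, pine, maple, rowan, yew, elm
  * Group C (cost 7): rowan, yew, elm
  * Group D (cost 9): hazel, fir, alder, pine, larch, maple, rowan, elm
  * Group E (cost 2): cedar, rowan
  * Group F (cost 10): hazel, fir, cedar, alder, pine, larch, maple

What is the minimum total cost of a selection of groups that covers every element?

17

A, D, E together cover every element (A ∪ D ∪ E = {hazel, fir, cedar, alder, pine, larch, maple, rowan, yew, elm}); total cost 6 + 9 + 2 = 17.
No covering selection has total cost below 17.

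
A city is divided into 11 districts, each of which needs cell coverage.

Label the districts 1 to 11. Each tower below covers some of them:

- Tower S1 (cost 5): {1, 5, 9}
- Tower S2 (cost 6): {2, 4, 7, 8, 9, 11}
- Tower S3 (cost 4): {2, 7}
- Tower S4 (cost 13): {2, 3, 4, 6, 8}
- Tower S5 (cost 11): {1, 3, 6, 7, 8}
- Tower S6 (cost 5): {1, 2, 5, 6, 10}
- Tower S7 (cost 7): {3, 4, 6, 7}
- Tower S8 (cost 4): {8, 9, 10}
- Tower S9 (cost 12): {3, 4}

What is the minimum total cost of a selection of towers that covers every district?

S2, S6, S7 together cover every district (S2 ∪ S6 ∪ S7 = {1, 2, 3, 4, 5, 6, 7, 8, 9, 10, 11}); total cost 6 + 5 + 7 = 18.
No covering selection has total cost below 18.

18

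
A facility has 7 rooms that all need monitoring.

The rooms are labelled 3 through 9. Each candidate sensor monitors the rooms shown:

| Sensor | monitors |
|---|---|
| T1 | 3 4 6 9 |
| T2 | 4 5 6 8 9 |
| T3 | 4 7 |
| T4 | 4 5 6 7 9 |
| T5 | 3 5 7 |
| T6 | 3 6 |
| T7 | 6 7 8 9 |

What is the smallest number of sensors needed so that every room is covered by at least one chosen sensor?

T2 and T5 together: T2 ∪ T5 = {3, 4, 5, 6, 7, 8, 9} — every room is covered.
No single sensor has all 7 rooms (the largest, T2, has 5), so 2 is optimal.

2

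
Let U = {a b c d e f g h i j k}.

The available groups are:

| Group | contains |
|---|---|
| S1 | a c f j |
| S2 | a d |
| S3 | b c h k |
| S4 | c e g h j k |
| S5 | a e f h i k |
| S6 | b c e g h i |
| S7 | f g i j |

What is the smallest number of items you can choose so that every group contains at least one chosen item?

3

Take T = {d, h, j}. Each listed group contains at least one of these, so T is a hitting set of size 3.
The groups S2, S3, S7 are pairwise disjoint, so any hitting set needs a separate item for each — at least 3. Hence 3 is optimal.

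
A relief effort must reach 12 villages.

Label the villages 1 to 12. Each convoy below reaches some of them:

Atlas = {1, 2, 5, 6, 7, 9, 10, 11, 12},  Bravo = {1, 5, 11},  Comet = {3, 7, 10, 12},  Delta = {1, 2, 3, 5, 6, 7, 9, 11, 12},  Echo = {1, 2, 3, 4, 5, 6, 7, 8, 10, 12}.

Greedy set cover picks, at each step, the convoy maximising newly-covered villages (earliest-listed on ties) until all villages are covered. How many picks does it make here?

Greedy: pick Echo (covers 10 new) → pick Atlas (covers 2 new). Total picks: 2.

2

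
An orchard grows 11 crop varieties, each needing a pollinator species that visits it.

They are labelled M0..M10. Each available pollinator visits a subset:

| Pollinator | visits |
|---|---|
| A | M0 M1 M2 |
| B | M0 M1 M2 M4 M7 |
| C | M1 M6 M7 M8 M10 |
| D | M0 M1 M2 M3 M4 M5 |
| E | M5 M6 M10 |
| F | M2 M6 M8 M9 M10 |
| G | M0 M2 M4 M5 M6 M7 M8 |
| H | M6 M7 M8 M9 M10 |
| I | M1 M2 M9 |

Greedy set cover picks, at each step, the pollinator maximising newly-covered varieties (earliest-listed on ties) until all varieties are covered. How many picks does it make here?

4

Greedy: pick G (covers 7 new) → pick C (covers 2 new) → pick D (covers 1 new) → pick F (covers 1 new). Total picks: 4.
(The true minimum cover uses only 2 pollinators, so greedy is not optimal here.)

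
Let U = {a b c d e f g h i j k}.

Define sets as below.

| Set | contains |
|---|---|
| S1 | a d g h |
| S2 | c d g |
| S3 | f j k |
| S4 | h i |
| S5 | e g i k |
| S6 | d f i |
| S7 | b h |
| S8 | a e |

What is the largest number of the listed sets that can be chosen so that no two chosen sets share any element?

4

S2, S3, S7, S8 are pairwise disjoint (S2={c,d,g}; S3={f,j,k}; S7={b,h}; S8={a,e}).
Every remaining set overlaps one of these, and no 5 of the listed sets are pairwise disjoint, so 4 is the maximum.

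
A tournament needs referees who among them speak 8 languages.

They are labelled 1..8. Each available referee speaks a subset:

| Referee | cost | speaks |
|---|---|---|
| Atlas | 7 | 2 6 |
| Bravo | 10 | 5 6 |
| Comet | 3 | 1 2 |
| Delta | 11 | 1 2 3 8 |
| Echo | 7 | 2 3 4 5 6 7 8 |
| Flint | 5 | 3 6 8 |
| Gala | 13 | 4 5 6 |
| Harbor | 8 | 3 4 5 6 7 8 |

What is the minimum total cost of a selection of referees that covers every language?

10

Comet, Echo together cover every language (Comet ∪ Echo = {1, 2, 3, 4, 5, 6, 7, 8}); total cost 3 + 7 = 10.
No covering selection has total cost below 10.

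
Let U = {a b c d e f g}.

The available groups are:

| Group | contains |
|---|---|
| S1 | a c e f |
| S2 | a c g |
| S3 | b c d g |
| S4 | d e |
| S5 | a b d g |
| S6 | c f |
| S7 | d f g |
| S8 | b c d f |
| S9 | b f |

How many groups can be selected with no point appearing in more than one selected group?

S2, S4, S9 are pairwise disjoint (S2={a,c,g}; S4={d,e}; S9={b,f}).
Every remaining group overlaps one of these, and no 4 of the listed groups are pairwise disjoint, so 3 is the maximum.

3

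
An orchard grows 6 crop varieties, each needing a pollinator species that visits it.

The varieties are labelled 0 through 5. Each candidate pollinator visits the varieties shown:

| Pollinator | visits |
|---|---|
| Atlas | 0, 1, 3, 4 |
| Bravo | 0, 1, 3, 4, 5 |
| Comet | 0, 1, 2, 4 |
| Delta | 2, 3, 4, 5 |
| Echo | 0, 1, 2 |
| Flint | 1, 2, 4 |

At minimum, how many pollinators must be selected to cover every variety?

2

Comet and Delta together: Comet ∪ Delta = {0, 1, 2, 3, 4, 5} — every variety is covered.
No single pollinator has all 6 varieties (the largest, Bravo, has 5), so 2 is optimal.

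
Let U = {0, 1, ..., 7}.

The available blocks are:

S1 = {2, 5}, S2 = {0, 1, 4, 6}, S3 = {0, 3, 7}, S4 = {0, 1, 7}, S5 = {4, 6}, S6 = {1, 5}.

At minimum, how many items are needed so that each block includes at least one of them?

3

Take H = {4, 5, 7}. Each listed block contains at least one of these, so H is a hitting set of size 3.
The blocks S1, S4, S5 are pairwise disjoint, so any hitting set needs a separate item for each — at least 3. Hence 3 is optimal.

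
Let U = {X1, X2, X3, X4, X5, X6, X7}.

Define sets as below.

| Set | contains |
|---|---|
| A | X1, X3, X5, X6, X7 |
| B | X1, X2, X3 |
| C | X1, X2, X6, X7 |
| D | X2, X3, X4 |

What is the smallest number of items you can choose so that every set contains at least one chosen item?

The 2 items {X2, X7} hit every set.
No single item lies in every set, so at least 2 are needed and 2 is optimal.

2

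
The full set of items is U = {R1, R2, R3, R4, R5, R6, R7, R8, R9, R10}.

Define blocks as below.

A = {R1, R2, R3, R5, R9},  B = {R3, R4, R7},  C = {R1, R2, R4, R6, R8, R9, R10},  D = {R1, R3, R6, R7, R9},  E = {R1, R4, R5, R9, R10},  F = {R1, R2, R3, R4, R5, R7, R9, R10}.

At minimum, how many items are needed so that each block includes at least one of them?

2

Take H = {R3, R9}. Each listed block contains at least one of these, so H is a hitting set of size 2.
No single item lies in every block, so at least 2 are needed and 2 is optimal.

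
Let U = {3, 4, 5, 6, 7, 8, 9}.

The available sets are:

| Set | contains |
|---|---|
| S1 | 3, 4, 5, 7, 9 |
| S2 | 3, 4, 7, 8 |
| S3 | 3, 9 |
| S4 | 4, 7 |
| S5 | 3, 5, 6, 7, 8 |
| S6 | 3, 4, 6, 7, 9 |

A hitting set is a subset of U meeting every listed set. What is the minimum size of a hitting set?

The 2 elements {3, 4} hit every set.
The sets S3, S4 are pairwise disjoint, so any hitting set needs a separate element for each — at least 2. Hence 2 is optimal.

2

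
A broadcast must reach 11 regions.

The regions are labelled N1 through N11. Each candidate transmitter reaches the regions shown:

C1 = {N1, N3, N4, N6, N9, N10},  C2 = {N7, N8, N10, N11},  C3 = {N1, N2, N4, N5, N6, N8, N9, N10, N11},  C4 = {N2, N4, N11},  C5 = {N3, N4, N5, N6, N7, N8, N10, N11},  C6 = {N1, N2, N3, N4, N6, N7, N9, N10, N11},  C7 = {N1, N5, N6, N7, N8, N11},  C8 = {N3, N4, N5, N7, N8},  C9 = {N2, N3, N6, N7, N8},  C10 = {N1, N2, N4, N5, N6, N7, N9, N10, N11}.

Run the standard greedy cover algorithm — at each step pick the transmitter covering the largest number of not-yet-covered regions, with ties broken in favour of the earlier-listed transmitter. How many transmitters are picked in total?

Greedy: pick C3 (covers 9 new) → pick C5 (covers 2 new). Total picks: 2.

2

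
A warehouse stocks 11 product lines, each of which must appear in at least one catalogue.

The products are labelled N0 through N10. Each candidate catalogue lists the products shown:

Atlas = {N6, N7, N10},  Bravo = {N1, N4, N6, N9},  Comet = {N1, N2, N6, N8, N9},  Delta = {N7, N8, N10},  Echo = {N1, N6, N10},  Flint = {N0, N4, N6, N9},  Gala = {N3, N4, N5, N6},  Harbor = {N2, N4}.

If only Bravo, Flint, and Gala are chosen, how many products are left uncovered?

4

Union of Bravo, Flint, Gala = {N0, N1, N3, N4, N5, N6, N9}.
Not covered: N2, N7, N8, N10 — 4 products.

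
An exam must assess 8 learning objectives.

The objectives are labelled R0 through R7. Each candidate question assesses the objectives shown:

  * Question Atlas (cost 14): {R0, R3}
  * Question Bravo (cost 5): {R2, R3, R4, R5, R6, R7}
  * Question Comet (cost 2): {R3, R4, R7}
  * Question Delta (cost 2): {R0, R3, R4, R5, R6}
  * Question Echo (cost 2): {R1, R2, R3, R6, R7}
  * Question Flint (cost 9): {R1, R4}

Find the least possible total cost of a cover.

Delta, Echo together cover every objective (Delta ∪ Echo = {R0, R1, R2, R3, R4, R5, R6, R7}); total cost 2 + 2 = 4.
No covering selection has total cost below 4.

4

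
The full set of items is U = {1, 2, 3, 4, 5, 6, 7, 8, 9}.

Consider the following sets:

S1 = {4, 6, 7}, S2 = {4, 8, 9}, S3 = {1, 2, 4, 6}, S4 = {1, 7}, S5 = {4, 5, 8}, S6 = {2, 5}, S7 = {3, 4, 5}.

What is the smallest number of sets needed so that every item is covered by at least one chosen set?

Take {S2, S3, S4, S7}. Their union is {1, 2, 3, 4, 5, 6, 7, 8, 9}, which is all 9 items.
No 3 of the 7 sets cover everything (all 35 combinations miss at least one item), so 4 is optimal.

4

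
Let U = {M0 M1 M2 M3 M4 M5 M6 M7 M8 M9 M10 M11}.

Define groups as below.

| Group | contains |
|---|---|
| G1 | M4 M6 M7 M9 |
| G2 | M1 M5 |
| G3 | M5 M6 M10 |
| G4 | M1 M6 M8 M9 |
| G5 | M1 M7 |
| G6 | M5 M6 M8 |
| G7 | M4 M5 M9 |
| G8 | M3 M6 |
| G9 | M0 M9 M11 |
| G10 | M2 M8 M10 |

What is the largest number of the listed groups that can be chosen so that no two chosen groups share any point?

G2, G8, G9, G10 are pairwise disjoint (G2={M1,M5}; G8={M3,M6}; G9={M0,M9,M11}; G10={M2,M8,M10}).
Every remaining group overlaps one of these, and no 5 of the listed groups are pairwise disjoint, so 4 is the maximum.

4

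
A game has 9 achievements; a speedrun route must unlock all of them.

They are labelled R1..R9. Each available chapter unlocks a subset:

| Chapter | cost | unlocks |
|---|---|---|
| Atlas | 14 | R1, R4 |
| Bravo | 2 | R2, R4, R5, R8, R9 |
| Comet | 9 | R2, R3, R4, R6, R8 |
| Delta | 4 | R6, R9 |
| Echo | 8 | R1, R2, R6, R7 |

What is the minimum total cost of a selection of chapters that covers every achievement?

19

Bravo, Comet, Echo together cover every achievement (Bravo ∪ Comet ∪ Echo = {R1, R2, R3, R4, R5, R6, R7, R8, R9}); total cost 2 + 9 + 8 = 19.
No covering selection has total cost below 19.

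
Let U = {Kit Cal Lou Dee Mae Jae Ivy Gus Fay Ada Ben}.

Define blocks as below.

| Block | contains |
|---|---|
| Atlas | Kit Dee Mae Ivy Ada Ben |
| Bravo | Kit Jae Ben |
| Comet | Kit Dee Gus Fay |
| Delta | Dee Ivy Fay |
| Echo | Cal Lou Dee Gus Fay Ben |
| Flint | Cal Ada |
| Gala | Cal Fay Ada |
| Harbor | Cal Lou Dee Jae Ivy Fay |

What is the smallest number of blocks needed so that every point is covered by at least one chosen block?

Take {Atlas, Bravo, Echo}. Their union is {Kit, Cal, Lou, Dee, Mae, Jae, Ivy, Gus, Fay, Ada, Ben}, which is all 11 points.
Only Atlas contains Mae, so Atlas is forced; the remaining 5 points need at least 2 more blocks (each remaining block adds at most 4) — so at least 3 blocks are needed, and 3 is optimal.

3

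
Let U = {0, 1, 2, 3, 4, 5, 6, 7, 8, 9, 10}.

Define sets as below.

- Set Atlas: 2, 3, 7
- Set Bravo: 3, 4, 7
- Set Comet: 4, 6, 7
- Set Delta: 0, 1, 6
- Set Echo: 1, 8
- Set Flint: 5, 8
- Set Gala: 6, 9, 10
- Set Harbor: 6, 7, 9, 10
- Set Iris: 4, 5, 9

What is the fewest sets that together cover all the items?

5

Atlas and Bravo and Delta and Flint and Harbor together: Atlas ∪ Bravo ∪ Delta ∪ Flint ∪ Harbor = {0, 1, 2, 3, 4, 5, 6, 7, 8, 9, 10} — every item is covered.
No 4 of the 9 sets cover everything (all 126 combinations miss at least one item), so 5 is optimal.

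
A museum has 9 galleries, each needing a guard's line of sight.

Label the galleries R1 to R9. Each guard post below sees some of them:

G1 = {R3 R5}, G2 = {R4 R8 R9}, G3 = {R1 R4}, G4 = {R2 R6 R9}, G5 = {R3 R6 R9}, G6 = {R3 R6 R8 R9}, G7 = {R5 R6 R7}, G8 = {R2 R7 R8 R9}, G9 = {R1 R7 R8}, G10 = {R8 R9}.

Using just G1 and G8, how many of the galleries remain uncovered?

Union of G1, G8 = {R2, R3, R5, R7, R8, R9}.
Not covered: R1, R4, R6 — 3 galleries.

3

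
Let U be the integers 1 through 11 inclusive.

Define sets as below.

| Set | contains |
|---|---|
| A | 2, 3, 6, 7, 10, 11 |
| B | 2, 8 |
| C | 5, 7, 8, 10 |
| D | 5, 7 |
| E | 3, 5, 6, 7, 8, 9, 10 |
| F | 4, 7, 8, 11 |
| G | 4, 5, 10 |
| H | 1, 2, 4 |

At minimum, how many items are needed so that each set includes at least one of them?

3

T = {2, 7, 10} meets every set (each contains at least one member of T), and |T| = 3.
No choice of 2 items meets every set, so 3 is the minimum.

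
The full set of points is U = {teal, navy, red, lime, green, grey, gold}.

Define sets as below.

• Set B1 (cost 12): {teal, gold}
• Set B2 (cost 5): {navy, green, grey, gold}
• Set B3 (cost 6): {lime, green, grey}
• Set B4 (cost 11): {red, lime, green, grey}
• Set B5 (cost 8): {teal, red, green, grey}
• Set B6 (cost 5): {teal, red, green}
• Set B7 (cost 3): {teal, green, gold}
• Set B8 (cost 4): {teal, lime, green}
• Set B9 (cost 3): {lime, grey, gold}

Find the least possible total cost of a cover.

B2, B6, B9 together cover every point (B2 ∪ B6 ∪ B9 = {teal, navy, red, lime, green, grey, gold}); total cost 5 + 5 + 3 = 13.
The greedy pick B7, B9, B2, B6 costs 16; no covering selection beats 13.

13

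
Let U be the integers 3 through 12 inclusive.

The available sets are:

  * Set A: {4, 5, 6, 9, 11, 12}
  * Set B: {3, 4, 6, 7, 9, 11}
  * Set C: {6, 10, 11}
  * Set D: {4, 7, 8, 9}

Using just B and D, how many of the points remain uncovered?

Union of B, D = {3, 4, 6, 7, 8, 9, 11}.
Not covered: 5, 10, 12 — 3 points.

3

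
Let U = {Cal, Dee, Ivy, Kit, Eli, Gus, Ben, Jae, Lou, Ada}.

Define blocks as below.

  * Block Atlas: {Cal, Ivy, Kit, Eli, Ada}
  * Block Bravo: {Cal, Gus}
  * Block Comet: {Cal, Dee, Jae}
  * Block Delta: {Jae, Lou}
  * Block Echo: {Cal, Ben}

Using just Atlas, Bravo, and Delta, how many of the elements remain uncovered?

2

Union of Atlas, Bravo, Delta = {Cal, Ivy, Kit, Eli, Gus, Jae, Lou, Ada}.
Not covered: Dee, Ben — 2 elements.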